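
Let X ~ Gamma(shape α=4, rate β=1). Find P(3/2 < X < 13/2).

P(3/2 < X < 13/2) = ∫_{3/2}^{13/2} f(x) dx
where f(x) = \frac{x^{3} e^{- x}}{6}
= \frac{-3571 + 201 e^{5}}{48 e^{\frac{13}{2}}}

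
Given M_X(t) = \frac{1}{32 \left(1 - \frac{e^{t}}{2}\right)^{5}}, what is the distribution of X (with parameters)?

The MGF M(t) = \frac{1}{32 \left(1 - \frac{e^{t}}{2}\right)^{5}} is the standard form for the NegativeBinomial distribution.
Comparing with the known MGF formula identifies: NegBin(r=5, p=1/2), X = failures before r-th success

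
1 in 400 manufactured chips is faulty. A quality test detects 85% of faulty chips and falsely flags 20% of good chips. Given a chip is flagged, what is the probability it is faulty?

Let D = the rare event, + = positive/flagged.
P(D) = 1/400
P(+|D) = 85/100 = 17/20
P(+|D') = 20/100 = 1/5
P(+) = P(+|D)P(D) + P(+|D')P(D')
     = \frac{17}{20} × \frac{1}{400} + \frac{1}{5} × \frac{399}{400}
     = \frac{1613}{8000}
P(D|+) = P(+|D)P(D)/P(+) = \frac{17}{1613}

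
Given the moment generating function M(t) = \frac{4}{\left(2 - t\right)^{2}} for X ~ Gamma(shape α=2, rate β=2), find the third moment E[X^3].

To find E[X^3], compute M^(3)(0):
M^(1)(t) = \frac{8}{\left(2 - t\right)^{3}}
M^(2)(t) = \frac{24}{\left(2 - t\right)^{4}}
M^(3)(t) = \frac{96}{\left(2 - t\right)^{5}}
M^(3)(0) = 3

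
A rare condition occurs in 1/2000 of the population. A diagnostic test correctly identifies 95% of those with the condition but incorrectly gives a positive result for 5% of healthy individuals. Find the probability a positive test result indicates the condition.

Let D = the rare event, + = positive/flagged.
P(D) = 1/2000
P(+|D) = 95/100 = 19/20
P(+|D') = 5/100 = 1/20
P(+) = P(+|D)P(D) + P(+|D')P(D')
     = \frac{19}{20} × \frac{1}{2000} + \frac{1}{20} × \frac{1999}{2000}
     = \frac{1009}{20000}
P(D|+) = P(+|D)P(D)/P(+) = \frac{19}{2018}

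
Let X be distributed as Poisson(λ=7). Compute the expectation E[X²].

Using the identity E[X²] = Var(X) + (E[X])²:
E[X] = 7
Var(X) = 7
E[X²] = 7 + (7)²
= 56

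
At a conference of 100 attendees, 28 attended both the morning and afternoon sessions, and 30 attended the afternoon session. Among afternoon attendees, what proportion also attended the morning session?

P(A ∩ B) = 28/100 = 7/25
P(B) = 30/100 = 3/10
P(A|B) = P(A ∩ B) / P(B) = (7/25) / (3/10) = 14/15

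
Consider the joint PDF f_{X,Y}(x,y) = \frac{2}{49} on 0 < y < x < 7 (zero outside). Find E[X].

f_X(x) = ∫_0^x \frac{2}{49} dy = \frac{2 x}{49}
E[X] = ∫_0^7 x × (\frac{2 x}{49}) dx = \frac{14}{3}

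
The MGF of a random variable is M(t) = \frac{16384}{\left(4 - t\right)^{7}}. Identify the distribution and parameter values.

The MGF M(t) = \frac{16384}{\left(4 - t\right)^{7}} is the standard form for the Gamma distribution.
Comparing with the known MGF formula identifies: Gamma(shape α=7, rate β=4)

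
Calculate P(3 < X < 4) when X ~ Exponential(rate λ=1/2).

P(3 < X < 4) = ∫_{3}^{4} f(x) dx
where f(x) = \frac{e^{- \frac{x}{2}}}{2}
= - \frac{1}{e^{2}} + e^{- \frac{3}{2}}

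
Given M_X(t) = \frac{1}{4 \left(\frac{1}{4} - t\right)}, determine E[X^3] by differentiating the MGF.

To find E[X^3], compute M^(3)(0):
M^(1)(t) = \frac{1}{4 \left(\frac{1}{4} - t\right)^{2}}
M^(2)(t) = \frac{1}{2 \left(\frac{1}{4} - t\right)^{3}}
M^(3)(t) = \frac{3}{2 \left(\frac{1}{4} - t\right)^{4}}
M^(3)(0) = 384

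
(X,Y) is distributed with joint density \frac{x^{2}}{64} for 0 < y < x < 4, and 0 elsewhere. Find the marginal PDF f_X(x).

f_X(x) = ∫_0^x \frac{x^{2}}{64} dy = \frac{x^{3}}{64}
for 0 < x < 4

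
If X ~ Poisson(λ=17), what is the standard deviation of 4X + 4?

For X ~ Poisson(λ=17):
Var(X) = 17
SD(X) = √(Var(X)) = √(17) = \sqrt{17}
SD(4X + 4) = |4| × SD(X) = 4 × \sqrt{17} = 4 \sqrt{17}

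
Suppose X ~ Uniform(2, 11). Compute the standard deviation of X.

For X ~ Uniform(2, 11):
Var(X) = \frac{27}{4}
SD(X) = √(Var(X)) = √(\frac{27}{4}) = \frac{3 \sqrt{3}}{2}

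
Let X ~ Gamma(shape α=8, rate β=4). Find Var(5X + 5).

For X ~ Gamma(shape α=8, rate β=4):
Var(X) = \frac{1}{2}
Var(5X + 5) = (5)² × Var(X) = 25 × \frac{1}{2} = \frac{25}{2}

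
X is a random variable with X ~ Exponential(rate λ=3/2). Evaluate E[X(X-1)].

E[X(X-1)] = E[X² - X] = E[X²] - E[X]
E[X] = \frac{2}{3}
E[X²] = Var(X) + (E[X])² = \frac{4}{9} + (\frac{2}{3})² = \frac{8}{9}
E[X(X-1)] = \frac{8}{9} - \frac{2}{3} = \frac{2}{9}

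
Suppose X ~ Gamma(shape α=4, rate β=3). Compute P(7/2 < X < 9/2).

P(7/2 < X < 9/2) = ∫_{7/2}^{9/2} f(x) dx
where f(x) = \frac{27 x^{3} e^{- 3 x}}{2}
= \frac{-8251 + 4153 e^{3}}{16 e^{\frac{27}{2}}}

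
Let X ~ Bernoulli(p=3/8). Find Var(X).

For X ~ Bernoulli(p=3/8):
Var(X) = \frac{15}{64}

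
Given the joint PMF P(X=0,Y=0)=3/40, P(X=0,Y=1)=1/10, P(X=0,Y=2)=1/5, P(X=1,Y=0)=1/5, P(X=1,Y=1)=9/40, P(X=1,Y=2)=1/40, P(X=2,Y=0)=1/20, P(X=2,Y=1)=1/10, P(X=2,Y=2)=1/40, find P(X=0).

P(X=0) = P(X=0,Y=0) + P(X=0,Y=1) + P(X=0,Y=2)
= 3/40 + 1/10 + 1/5
= 3/8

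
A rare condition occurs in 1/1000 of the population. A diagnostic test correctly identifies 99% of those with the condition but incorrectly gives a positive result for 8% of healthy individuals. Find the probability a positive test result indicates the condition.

Let D = the rare event, + = positive/flagged.
P(D) = 1/1000
P(+|D) = 99/100
P(+|D') = 8/100 = 2/25
P(+) = P(+|D)P(D) + P(+|D')P(D')
     = \frac{99}{100} × \frac{1}{1000} + \frac{2}{25} × \frac{999}{1000}
     = \frac{8091}{100000}
P(D|+) = P(+|D)P(D)/P(+) = \frac{11}{899}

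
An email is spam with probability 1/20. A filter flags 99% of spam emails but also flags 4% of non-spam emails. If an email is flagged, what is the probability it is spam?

Let D = the rare event, + = positive/flagged.
P(D) = 1/20
P(+|D) = 99/100
P(+|D') = 4/100 = 1/25
P(+) = P(+|D)P(D) + P(+|D')P(D')
     = \frac{99}{100} × \frac{1}{20} + \frac{1}{25} × \frac{19}{20}
     = \frac{7}{80}
P(D|+) = P(+|D)P(D)/P(+) = \frac{99}{175}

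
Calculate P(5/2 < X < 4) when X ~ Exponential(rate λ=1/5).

P(5/2 < X < 4) = ∫_{5/2}^{4} f(x) dx
where f(x) = \frac{e^{- \frac{x}{5}}}{5}
= - \frac{1}{e^{\frac{4}{5}}} + e^{- \frac{1}{2}}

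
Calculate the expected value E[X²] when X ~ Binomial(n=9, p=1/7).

Using the identity E[X²] = Var(X) + (E[X])²:
E[X] = \frac{9}{7}
Var(X) = \frac{54}{49}
E[X²] = \frac{54}{49} + (\frac{9}{7})²
= \frac{135}{49}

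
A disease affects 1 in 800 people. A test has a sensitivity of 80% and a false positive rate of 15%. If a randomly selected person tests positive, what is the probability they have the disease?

Let D = the rare event, + = positive/flagged.
P(D) = 1/800
P(+|D) = 80/100 = 4/5
P(+|D') = 15/100 = 3/20
P(+) = P(+|D)P(D) + P(+|D')P(D')
     = \frac{4}{5} × \frac{1}{800} + \frac{3}{20} × \frac{799}{800}
     = \frac{2413}{16000}
P(D|+) = P(+|D)P(D)/P(+) = \frac{16}{2413}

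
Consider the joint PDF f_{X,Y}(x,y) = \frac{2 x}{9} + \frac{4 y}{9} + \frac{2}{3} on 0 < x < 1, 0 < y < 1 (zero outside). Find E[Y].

E[Y] = ∫_0^1 ∫_0^1 y × f(x,y) dx dy
= \frac{29}{54}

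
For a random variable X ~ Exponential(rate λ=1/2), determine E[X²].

Using the identity E[X²] = Var(X) + (E[X])²:
E[X] = 2
Var(X) = 4
E[X²] = 4 + (2)²
= 8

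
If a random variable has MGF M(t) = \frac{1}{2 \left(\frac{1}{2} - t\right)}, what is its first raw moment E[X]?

To find E[X], compute M^(1)(0):
M^(1)(t) = \frac{1}{2 \left(\frac{1}{2} - t\right)^{2}}
M^(1)(0) = 2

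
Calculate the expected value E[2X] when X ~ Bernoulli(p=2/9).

For X ~ Bernoulli(p=2/9):
E[X] = \frac{2}{9}
E[2X] = 2 × E[X] + 0 = \frac{4}{9}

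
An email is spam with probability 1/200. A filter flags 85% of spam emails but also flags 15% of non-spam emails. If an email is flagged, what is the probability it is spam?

Let D = the rare event, + = positive/flagged.
P(D) = 1/200
P(+|D) = 85/100 = 17/20
P(+|D') = 15/100 = 3/20
P(+) = P(+|D)P(D) + P(+|D')P(D')
     = \frac{17}{20} × \frac{1}{200} + \frac{3}{20} × \frac{199}{200}
     = \frac{307}{2000}
P(D|+) = P(+|D)P(D)/P(+) = \frac{17}{614}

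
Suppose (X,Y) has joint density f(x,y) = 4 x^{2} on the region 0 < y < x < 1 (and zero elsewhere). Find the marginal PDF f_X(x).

f_X(x) = ∫_0^x 4 x^{2} dy = 4 x^{3}
for 0 < x < 1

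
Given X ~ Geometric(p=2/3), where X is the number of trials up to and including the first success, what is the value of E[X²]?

Using the identity E[X²] = Var(X) + (E[X])²:
E[X] = \frac{3}{2}
Var(X) = \frac{3}{4}
E[X²] = \frac{3}{4} + (\frac{3}{2})²
= 3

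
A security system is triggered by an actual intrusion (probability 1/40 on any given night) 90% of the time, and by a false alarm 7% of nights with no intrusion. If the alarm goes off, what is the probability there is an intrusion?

Let D = the rare event, + = positive/flagged.
P(D) = 1/40
P(+|D) = 90/100 = 9/10
P(+|D') = 7/100
P(+) = P(+|D)P(D) + P(+|D')P(D')
     = \frac{9}{10} × \frac{1}{40} + \frac{7}{100} × \frac{39}{40}
     = \frac{363}{4000}
P(D|+) = P(+|D)P(D)/P(+) = \frac{30}{121}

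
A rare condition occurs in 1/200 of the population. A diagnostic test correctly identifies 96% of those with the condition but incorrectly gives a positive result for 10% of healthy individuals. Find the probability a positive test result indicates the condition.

Let D = the rare event, + = positive/flagged.
P(D) = 1/200
P(+|D) = 96/100 = 24/25
P(+|D') = 10/100 = 1/10
P(+) = P(+|D)P(D) + P(+|D')P(D')
     = \frac{24}{25} × \frac{1}{200} + \frac{1}{10} × \frac{199}{200}
     = \frac{1043}{10000}
P(D|+) = P(+|D)P(D)/P(+) = \frac{48}{1043}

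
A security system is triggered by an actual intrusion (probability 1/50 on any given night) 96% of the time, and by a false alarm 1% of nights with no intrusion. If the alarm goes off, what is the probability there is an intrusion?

Let D = the rare event, + = positive/flagged.
P(D) = 1/50
P(+|D) = 96/100 = 24/25
P(+|D') = 1/100
P(+) = P(+|D)P(D) + P(+|D')P(D')
     = \frac{24}{25} × \frac{1}{50} + \frac{1}{100} × \frac{49}{50}
     = \frac{29}{1000}
P(D|+) = P(+|D)P(D)/P(+) = \frac{96}{145}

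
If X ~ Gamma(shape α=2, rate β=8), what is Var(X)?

For X ~ Gamma(shape α=2, rate β=8):
Var(X) = \frac{1}{32}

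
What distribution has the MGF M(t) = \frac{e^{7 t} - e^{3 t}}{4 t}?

The MGF M(t) = \frac{e^{7 t} - e^{3 t}}{4 t} is the standard form for the Uniform distribution.
Comparing with the known MGF formula identifies: Uniform(3, 7)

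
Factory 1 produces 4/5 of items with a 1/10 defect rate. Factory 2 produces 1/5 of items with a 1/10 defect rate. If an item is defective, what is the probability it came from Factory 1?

Using Bayes' theorem:
P(F1) = 4/5, P(D|F1) = 1/10
P(F2) = 1/5, P(D|F2) = 1/10
P(D) = P(D|F1)P(F1) + P(D|F2)P(F2)
     = \frac{1}{10}
P(F1|D) = P(D|F1)P(F1) / P(D)
= \frac{4}{5}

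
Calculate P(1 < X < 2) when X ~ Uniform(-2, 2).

P(1 < X < 2) = ∫_{1}^{2} f(x) dx
where f(x) = \frac{1}{4}
= \frac{1}{4}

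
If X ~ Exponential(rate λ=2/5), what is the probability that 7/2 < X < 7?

P(7/2 < X < 7) = ∫_{7/2}^{7} f(x) dx
where f(x) = \frac{2 e^{- \frac{2 x}{5}}}{5}
= - \frac{1 - e^{\frac{7}{5}}}{e^{\frac{14}{5}}}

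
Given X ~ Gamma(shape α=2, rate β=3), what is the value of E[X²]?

Using the identity E[X²] = Var(X) + (E[X])²:
E[X] = \frac{2}{3}
Var(X) = \frac{2}{9}
E[X²] = \frac{2}{9} + (\frac{2}{3})²
= \frac{2}{3}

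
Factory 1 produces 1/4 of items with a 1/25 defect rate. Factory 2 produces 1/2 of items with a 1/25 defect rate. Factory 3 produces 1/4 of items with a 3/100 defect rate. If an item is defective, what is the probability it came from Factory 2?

Using Bayes' theorem:
P(F1) = 1/4, P(D|F1) = 1/25
P(F2) = 1/2, P(D|F2) = 1/25
P(F3) = 1/4, P(D|F3) = 3/100
P(D) = P(D|F1)P(F1) + P(D|F2)P(F2) + P(D|F3)P(F3)
     = \frac{3}{80}
P(F2|D) = P(D|F2)P(F2) / P(D)
= \frac{8}{15}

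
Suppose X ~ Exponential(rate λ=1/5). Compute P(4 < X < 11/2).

P(4 < X < 11/2) = ∫_{4}^{11/2} f(x) dx
where f(x) = \frac{e^{- \frac{x}{5}}}{5}
= - \frac{1}{e^{\frac{11}{10}}} + e^{- \frac{4}{5}}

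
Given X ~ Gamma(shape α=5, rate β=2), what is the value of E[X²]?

Using the identity E[X²] = Var(X) + (E[X])²:
E[X] = \frac{5}{2}
Var(X) = \frac{5}{4}
E[X²] = \frac{5}{4} + (\frac{5}{2})²
= \frac{15}{2}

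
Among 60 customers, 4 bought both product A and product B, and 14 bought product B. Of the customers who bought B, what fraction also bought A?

P(A ∩ B) = 4/60 = 1/15
P(B) = 14/60 = 7/30
P(A|B) = P(A ∩ B) / P(B) = (1/15) / (7/30) = 2/7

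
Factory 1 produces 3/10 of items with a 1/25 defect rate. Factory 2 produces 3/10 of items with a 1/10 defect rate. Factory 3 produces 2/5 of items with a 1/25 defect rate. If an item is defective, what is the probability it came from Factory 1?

Using Bayes' theorem:
P(F1) = 3/10, P(D|F1) = 1/25
P(F2) = 3/10, P(D|F2) = 1/10
P(F3) = 2/5, P(D|F3) = 1/25
P(D) = P(D|F1)P(F1) + P(D|F2)P(F2) + P(D|F3)P(F3)
     = \frac{29}{500}
P(F1|D) = P(D|F1)P(F1) / P(D)
= \frac{6}{29}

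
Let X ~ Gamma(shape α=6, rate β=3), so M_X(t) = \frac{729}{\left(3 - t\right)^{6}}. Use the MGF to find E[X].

To find E[X], compute M^(1)(0):
M^(1)(t) = \frac{4374}{\left(3 - t\right)^{7}}
M^(1)(0) = 2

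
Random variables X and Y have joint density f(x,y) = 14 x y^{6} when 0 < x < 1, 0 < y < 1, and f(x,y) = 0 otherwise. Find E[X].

E[X] = ∫_0^1 ∫_0^1 x × f(x,y) dy dx
= ∫_0^1 ∫_0^1 x × (14 x y^{6}) dy dx
= \frac{2}{3}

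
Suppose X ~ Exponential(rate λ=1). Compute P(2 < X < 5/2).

P(2 < X < 5/2) = ∫_{2}^{5/2} f(x) dx
where f(x) = e^{- x}
= - \frac{1}{e^{\frac{5}{2}}} + e^{-2}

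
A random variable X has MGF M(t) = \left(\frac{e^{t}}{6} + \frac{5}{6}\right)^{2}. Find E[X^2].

To find E[X^2], compute M^(2)(0):
M^(1)(t) = \frac{\left(\frac{e^{t}}{6} + \frac{5}{6}\right) e^{t}}{3}
M^(2)(t) = \frac{\left(\frac{e^{t}}{6} + \frac{5}{6}\right) e^{t}}{3} + \frac{e^{2 t}}{18}
M^(2)(0) = \frac{7}{18}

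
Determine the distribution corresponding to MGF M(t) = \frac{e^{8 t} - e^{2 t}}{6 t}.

The MGF M(t) = \frac{e^{8 t} - e^{2 t}}{6 t} is the standard form for the Uniform distribution.
Comparing with the known MGF formula identifies: Uniform(2, 8)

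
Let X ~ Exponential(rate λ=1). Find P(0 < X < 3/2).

P(0 < X < 3/2) = ∫_{0}^{3/2} f(x) dx
where f(x) = e^{- x}
= 1 - e^{- \frac{3}{2}}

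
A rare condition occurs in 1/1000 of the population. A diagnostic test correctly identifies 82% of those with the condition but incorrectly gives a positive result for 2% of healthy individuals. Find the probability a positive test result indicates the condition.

Let D = the rare event, + = positive/flagged.
P(D) = 1/1000
P(+|D) = 82/100 = 41/50
P(+|D') = 2/100 = 1/50
P(+) = P(+|D)P(D) + P(+|D')P(D')
     = \frac{41}{50} × \frac{1}{1000} + \frac{1}{50} × \frac{999}{1000}
     = \frac{13}{625}
P(D|+) = P(+|D)P(D)/P(+) = \frac{41}{1040}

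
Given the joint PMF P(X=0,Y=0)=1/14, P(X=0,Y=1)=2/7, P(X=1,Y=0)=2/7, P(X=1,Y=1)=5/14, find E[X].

First find marginal of X:
P(X=0) = 5/14
P(X=1) = 9/14
E[X] = 0 × 5/14 + 1 × 9/14 = 9/14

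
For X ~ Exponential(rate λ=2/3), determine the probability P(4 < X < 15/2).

P(4 < X < 15/2) = ∫_{4}^{15/2} f(x) dx
where f(x) = \frac{2 e^{- \frac{2 x}{3}}}{3}
= - \frac{1}{e^{5}} + e^{- \frac{8}{3}}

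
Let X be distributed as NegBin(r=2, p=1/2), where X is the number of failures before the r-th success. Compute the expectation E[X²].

Using the identity E[X²] = Var(X) + (E[X])²:
E[X] = 2
Var(X) = 4
E[X²] = 4 + (2)²
= 8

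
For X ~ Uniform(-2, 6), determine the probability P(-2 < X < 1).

P(-2 < X < 1) = ∫_{-2}^{1} f(x) dx
where f(x) = \frac{1}{8}
= \frac{3}{8}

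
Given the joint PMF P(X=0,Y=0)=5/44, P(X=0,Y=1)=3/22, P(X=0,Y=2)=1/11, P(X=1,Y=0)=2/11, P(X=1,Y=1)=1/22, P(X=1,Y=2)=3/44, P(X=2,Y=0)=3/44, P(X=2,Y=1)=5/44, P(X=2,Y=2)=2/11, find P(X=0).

P(X=0) = P(X=0,Y=0) + P(X=0,Y=1) + P(X=0,Y=2)
= 5/44 + 3/22 + 1/11
= 15/44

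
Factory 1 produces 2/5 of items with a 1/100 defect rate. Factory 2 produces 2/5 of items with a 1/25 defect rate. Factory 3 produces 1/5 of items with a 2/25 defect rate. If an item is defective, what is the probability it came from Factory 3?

Using Bayes' theorem:
P(F1) = 2/5, P(D|F1) = 1/100
P(F2) = 2/5, P(D|F2) = 1/25
P(F3) = 1/5, P(D|F3) = 2/25
P(D) = P(D|F1)P(F1) + P(D|F2)P(F2) + P(D|F3)P(F3)
     = \frac{9}{250}
P(F3|D) = P(D|F3)P(F3) / P(D)
= \frac{4}{9}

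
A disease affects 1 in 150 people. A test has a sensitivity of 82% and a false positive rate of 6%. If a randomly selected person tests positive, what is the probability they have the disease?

Let D = the rare event, + = positive/flagged.
P(D) = 1/150
P(+|D) = 82/100 = 41/50
P(+|D') = 6/100 = 3/50
P(+) = P(+|D)P(D) + P(+|D')P(D')
     = \frac{41}{50} × \frac{1}{150} + \frac{3}{50} × \frac{149}{150}
     = \frac{122}{1875}
P(D|+) = P(+|D)P(D)/P(+) = \frac{41}{488}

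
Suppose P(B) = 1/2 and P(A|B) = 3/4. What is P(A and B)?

By definition, P(A|B) = P(A ∩ B) / P(B)
So P(A ∩ B) = P(A|B) × P(B)
= 3/4 × 1/2
= 3/8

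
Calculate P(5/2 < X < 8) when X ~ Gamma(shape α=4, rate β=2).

P(5/2 < X < 8) = ∫_{5/2}^{8} f(x) dx
where f(x) = \frac{8 x^{3} e^{- 2 x}}{3}
= \frac{-2483 + 118 e^{11}}{3 e^{16}}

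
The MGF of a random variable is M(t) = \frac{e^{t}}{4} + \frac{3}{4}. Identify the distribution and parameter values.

The MGF M(t) = \frac{e^{t}}{4} + \frac{3}{4} is the standard form for the Bernoulli distribution.
Comparing with the known MGF formula identifies: Bernoulli(p=1/4)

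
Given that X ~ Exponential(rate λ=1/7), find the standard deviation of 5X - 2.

For X ~ Exponential(rate λ=1/7):
Var(X) = 49
SD(X) = √(Var(X)) = √(49) = 7
SD(5X - 2) = |5| × SD(X) = 5 × 7 = 35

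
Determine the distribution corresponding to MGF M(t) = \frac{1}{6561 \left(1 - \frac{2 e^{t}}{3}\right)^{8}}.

The MGF M(t) = \frac{1}{6561 \left(1 - \frac{2 e^{t}}{3}\right)^{8}} is the standard form for the NegativeBinomial distribution.
Comparing with the known MGF formula identifies: NegBin(r=8, p=1/3), X = failures before r-th success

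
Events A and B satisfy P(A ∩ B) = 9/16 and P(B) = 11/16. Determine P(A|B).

P(A|B) = P(A ∩ B) / P(B)
= (9/16) / (11/16)
= 9/11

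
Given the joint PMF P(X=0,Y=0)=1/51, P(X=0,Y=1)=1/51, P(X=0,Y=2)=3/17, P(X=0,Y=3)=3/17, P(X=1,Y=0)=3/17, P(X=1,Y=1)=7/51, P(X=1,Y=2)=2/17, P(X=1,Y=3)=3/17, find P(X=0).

P(X=0) = P(X=0,Y=0) + P(X=0,Y=1) + P(X=0,Y=2) + P(X=0,Y=3)
= 1/51 + 1/51 + 3/17 + 3/17
= 20/51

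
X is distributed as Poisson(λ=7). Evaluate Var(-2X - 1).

For X ~ Poisson(λ=7):
Var(X) = 7
Var(-2X - 1) = (-2)² × Var(X) = 4 × 7 = 28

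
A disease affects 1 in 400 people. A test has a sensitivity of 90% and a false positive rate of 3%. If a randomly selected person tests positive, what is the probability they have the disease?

Let D = the rare event, + = positive/flagged.
P(D) = 1/400
P(+|D) = 90/100 = 9/10
P(+|D') = 3/100
P(+) = P(+|D)P(D) + P(+|D')P(D')
     = \frac{9}{10} × \frac{1}{400} + \frac{3}{100} × \frac{399}{400}
     = \frac{1287}{40000}
P(D|+) = P(+|D)P(D)/P(+) = \frac{10}{143}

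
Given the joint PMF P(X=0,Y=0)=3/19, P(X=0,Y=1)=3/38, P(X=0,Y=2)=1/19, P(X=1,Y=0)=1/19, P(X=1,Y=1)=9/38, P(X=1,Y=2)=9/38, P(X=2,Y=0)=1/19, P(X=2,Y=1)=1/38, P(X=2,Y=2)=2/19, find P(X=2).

P(X=2) = P(X=2,Y=0) + P(X=2,Y=1) + P(X=2,Y=2)
= 1/19 + 1/38 + 2/19
= 7/38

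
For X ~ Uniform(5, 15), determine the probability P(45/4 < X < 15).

P(45/4 < X < 15) = ∫_{45/4}^{15} f(x) dx
where f(x) = \frac{1}{10}
= \frac{3}{8}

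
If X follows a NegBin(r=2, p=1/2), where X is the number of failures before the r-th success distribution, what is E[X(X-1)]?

E[X(X-1)] = E[X² - X] = E[X²] - E[X]
E[X] = 2
E[X²] = Var(X) + (E[X])² = 4 + (2)² = 8
E[X(X-1)] = 8 - 2 = 6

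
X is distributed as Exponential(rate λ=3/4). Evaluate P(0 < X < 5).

P(0 < X < 5) = ∫_{0}^{5} f(x) dx
where f(x) = \frac{3 e^{- \frac{3 x}{4}}}{4}
= 1 - e^{- \frac{15}{4}}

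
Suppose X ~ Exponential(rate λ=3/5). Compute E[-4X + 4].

For X ~ Exponential(rate λ=3/5):
E[X] = \frac{5}{3}
E[-4X + 4] = -4 × E[X] + 4 = - \frac{8}{3}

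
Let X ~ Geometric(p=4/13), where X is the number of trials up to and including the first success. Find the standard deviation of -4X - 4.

For X ~ Geometric(p=4/13), where X is the number of trials up to and including the first success:
Var(X) = \frac{117}{16}
SD(X) = √(Var(X)) = √(\frac{117}{16}) = \frac{3 \sqrt{13}}{4}
SD(-4X - 4) = |-4| × SD(X) = 4 × \frac{3 \sqrt{13}}{4} = 3 \sqrt{13}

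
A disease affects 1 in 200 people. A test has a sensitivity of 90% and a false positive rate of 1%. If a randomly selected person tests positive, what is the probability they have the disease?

Let D = the rare event, + = positive/flagged.
P(D) = 1/200
P(+|D) = 90/100 = 9/10
P(+|D') = 1/100
P(+) = P(+|D)P(D) + P(+|D')P(D')
     = \frac{9}{10} × \frac{1}{200} + \frac{1}{100} × \frac{199}{200}
     = \frac{289}{20000}
P(D|+) = P(+|D)P(D)/P(+) = \frac{90}{289}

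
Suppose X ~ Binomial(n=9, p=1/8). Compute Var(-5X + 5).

For X ~ Binomial(n=9, p=1/8):
Var(X) = \frac{63}{64}
Var(-5X + 5) = (-5)² × Var(X) = 25 × \frac{63}{64} = \frac{1575}{64}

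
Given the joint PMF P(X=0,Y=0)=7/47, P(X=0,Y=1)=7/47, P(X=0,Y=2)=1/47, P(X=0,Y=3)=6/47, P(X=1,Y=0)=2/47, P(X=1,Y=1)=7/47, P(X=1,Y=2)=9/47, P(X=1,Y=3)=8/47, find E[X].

First find marginal of X:
P(X=0) = 21/47
P(X=1) = 26/47
E[X] = 0 × 21/47 + 1 × 26/47 = 26/47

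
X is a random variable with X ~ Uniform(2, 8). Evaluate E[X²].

Using the identity E[X²] = Var(X) + (E[X])²:
E[X] = 5
Var(X) = 3
E[X²] = 3 + (5)²
= 28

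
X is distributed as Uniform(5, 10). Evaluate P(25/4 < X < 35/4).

P(25/4 < X < 35/4) = ∫_{25/4}^{35/4} f(x) dx
where f(x) = \frac{1}{5}
= \frac{1}{2}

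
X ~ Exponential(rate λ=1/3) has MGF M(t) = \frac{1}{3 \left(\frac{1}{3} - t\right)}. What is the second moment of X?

To find E[X^2], compute M^(2)(0):
M^(1)(t) = \frac{1}{3 \left(\frac{1}{3} - t\right)^{2}}
M^(2)(t) = \frac{2}{3 \left(\frac{1}{3} - t\right)^{3}}
M^(2)(0) = 18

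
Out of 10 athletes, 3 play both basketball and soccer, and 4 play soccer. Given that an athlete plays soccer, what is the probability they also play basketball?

P(A ∩ B) = 3/10
P(B) = 4/10 = 2/5
P(A|B) = P(A ∩ B) / P(B) = (3/10) / (2/5) = 3/4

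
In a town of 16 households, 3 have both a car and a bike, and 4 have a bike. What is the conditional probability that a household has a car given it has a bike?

P(A ∩ B) = 3/16
P(B) = 4/16 = 1/4
P(A|B) = P(A ∩ B) / P(B) = (3/16) / (1/4) = 3/4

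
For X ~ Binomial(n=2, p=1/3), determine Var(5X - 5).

For X ~ Binomial(n=2, p=1/3):
Var(X) = \frac{4}{9}
Var(5X - 5) = (5)² × Var(X) = 25 × \frac{4}{9} = \frac{100}{9}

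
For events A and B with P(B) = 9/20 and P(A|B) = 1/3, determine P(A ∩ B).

By definition, P(A|B) = P(A ∩ B) / P(B)
So P(A ∩ B) = P(A|B) × P(B)
= 1/3 × 9/20
= 3/20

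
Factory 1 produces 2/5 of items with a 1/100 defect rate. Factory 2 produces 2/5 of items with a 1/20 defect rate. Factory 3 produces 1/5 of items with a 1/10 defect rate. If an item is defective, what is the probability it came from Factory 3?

Using Bayes' theorem:
P(F1) = 2/5, P(D|F1) = 1/100
P(F2) = 2/5, P(D|F2) = 1/20
P(F3) = 1/5, P(D|F3) = 1/10
P(D) = P(D|F1)P(F1) + P(D|F2)P(F2) + P(D|F3)P(F3)
     = \frac{11}{250}
P(F3|D) = P(D|F3)P(F3) / P(D)
= \frac{5}{11}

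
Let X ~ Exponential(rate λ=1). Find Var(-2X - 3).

For X ~ Exponential(rate λ=1):
Var(X) = 1
Var(-2X - 3) = (-2)² × Var(X) = 4 × 1 = 4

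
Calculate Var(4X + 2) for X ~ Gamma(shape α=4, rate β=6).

For X ~ Gamma(shape α=4, rate β=6):
Var(X) = \frac{1}{9}
Var(4X + 2) = (4)² × Var(X) = 16 × \frac{1}{9} = \frac{16}{9}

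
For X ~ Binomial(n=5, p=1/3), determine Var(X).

For X ~ Binomial(n=5, p=1/3):
Var(X) = \frac{10}{9}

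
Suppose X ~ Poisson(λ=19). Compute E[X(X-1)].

E[X(X-1)] = E[X² - X] = E[X²] - E[X]
E[X] = 19
E[X²] = Var(X) + (E[X])² = 19 + (19)² = 380
E[X(X-1)] = 380 - 19 = 361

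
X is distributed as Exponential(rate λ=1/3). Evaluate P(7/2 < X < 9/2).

P(7/2 < X < 9/2) = ∫_{7/2}^{9/2} f(x) dx
where f(x) = \frac{e^{- \frac{x}{3}}}{3}
= - \frac{1}{e^{\frac{3}{2}}} + e^{- \frac{7}{6}}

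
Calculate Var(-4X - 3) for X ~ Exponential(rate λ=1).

For X ~ Exponential(rate λ=1):
Var(X) = 1
Var(-4X - 3) = (-4)² × Var(X) = 16 × 1 = 16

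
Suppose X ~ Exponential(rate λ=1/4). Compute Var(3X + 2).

For X ~ Exponential(rate λ=1/4):
Var(X) = 16
Var(3X + 2) = (3)² × Var(X) = 9 × 16 = 144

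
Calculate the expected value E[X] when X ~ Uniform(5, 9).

For X ~ Uniform(5, 9), the expected value is:
E[X] = 7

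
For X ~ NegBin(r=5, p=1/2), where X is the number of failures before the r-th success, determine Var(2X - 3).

For X ~ NegBin(r=5, p=1/2), where X is the number of failures before the r-th success:
Var(X) = 10
Var(2X - 3) = (2)² × Var(X) = 4 × 10 = 40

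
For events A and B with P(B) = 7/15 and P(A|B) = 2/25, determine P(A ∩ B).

By definition, P(A|B) = P(A ∩ B) / P(B)
So P(A ∩ B) = P(A|B) × P(B)
= 2/25 × 7/15
= 14/375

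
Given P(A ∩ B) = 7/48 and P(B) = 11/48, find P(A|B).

P(A|B) = P(A ∩ B) / P(B)
= (7/48) / (11/48)
= 7/11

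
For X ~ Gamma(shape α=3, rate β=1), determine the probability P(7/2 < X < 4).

P(7/2 < X < 4) = ∫_{7/2}^{4} f(x) dx
where f(x) = \frac{x^{2} e^{- x}}{2}
= - \frac{13}{e^{4}} + \frac{85}{8 e^{\frac{7}{2}}}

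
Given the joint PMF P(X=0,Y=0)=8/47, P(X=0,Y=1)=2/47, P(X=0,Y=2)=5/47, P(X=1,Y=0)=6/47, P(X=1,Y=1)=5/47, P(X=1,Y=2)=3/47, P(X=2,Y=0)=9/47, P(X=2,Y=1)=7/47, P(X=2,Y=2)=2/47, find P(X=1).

P(X=1) = P(X=1,Y=0) + P(X=1,Y=1) + P(X=1,Y=2)
= 6/47 + 5/47 + 3/47
= 14/47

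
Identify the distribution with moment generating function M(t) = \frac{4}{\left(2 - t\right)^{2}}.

The MGF M(t) = \frac{4}{\left(2 - t\right)^{2}} is the standard form for the Gamma distribution.
Comparing with the known MGF formula identifies: Gamma(shape α=2, rate β=2)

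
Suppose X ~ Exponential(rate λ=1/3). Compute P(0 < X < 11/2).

P(0 < X < 11/2) = ∫_{0}^{11/2} f(x) dx
where f(x) = \frac{e^{- \frac{x}{3}}}{3}
= 1 - e^{- \frac{11}{6}}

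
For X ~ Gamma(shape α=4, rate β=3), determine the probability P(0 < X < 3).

P(0 < X < 3) = ∫_{0}^{3} f(x) dx
where f(x) = \frac{27 x^{3} e^{- 3 x}}{2}
= 1 - \frac{172}{e^{9}}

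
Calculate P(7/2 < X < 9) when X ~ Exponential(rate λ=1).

P(7/2 < X < 9) = ∫_{7/2}^{9} f(x) dx
where f(x) = e^{- x}
= - \frac{1}{e^{9}} + e^{- \frac{7}{2}}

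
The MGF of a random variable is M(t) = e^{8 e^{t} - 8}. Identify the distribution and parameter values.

The MGF M(t) = e^{8 e^{t} - 8} is the standard form for the Poisson distribution.
Comparing with the known MGF formula identifies: Poisson(λ=8)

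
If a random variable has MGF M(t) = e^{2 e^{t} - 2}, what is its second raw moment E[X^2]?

To find E[X^2], compute M^(2)(0):
M^(1)(t) = 2 e^{t} e^{2 e^{t} - 2}
M^(2)(t) = 4 e^{2 t} e^{2 e^{t} - 2} + 2 e^{t} e^{2 e^{t} - 2}
M^(2)(0) = 6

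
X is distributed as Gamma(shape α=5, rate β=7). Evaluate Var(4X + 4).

For X ~ Gamma(shape α=5, rate β=7):
Var(X) = \frac{5}{49}
Var(4X + 4) = (4)² × Var(X) = 16 × \frac{5}{49} = \frac{80}{49}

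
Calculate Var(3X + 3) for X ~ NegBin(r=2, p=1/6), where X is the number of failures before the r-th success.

For X ~ NegBin(r=2, p=1/6), where X is the number of failures before the r-th success:
Var(X) = 60
Var(3X + 3) = (3)² × Var(X) = 9 × 60 = 540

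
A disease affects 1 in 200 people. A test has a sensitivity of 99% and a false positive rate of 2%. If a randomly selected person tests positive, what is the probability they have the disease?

Let D = the rare event, + = positive/flagged.
P(D) = 1/200
P(+|D) = 99/100
P(+|D') = 2/100 = 1/50
P(+) = P(+|D)P(D) + P(+|D')P(D')
     = \frac{99}{100} × \frac{1}{200} + \frac{1}{50} × \frac{199}{200}
     = \frac{497}{20000}
P(D|+) = P(+|D)P(D)/P(+) = \frac{99}{497}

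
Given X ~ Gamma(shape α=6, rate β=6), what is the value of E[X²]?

Using the identity E[X²] = Var(X) + (E[X])²:
E[X] = 1
Var(X) = \frac{1}{6}
E[X²] = \frac{1}{6} + (1)²
= \frac{7}{6}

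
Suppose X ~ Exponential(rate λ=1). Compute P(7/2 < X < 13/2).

P(7/2 < X < 13/2) = ∫_{7/2}^{13/2} f(x) dx
where f(x) = e^{- x}
= - \frac{1 - e^{3}}{e^{\frac{13}{2}}}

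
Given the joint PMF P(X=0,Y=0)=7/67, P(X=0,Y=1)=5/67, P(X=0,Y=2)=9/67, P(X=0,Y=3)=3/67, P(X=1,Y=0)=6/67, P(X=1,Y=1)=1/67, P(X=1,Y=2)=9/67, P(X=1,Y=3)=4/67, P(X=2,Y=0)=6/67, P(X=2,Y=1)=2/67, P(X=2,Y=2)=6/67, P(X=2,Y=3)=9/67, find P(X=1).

P(X=1) = P(X=1,Y=0) + P(X=1,Y=1) + P(X=1,Y=2) + P(X=1,Y=3)
= 6/67 + 1/67 + 9/67 + 4/67
= 20/67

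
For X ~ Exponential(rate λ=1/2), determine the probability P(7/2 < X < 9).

P(7/2 < X < 9) = ∫_{7/2}^{9} f(x) dx
where f(x) = \frac{e^{- \frac{x}{2}}}{2}
= - \frac{1}{e^{\frac{9}{2}}} + e^{- \frac{7}{4}}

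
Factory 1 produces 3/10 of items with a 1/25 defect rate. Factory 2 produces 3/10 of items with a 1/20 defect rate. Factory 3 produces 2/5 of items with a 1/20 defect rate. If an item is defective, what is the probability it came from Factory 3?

Using Bayes' theorem:
P(F1) = 3/10, P(D|F1) = 1/25
P(F2) = 3/10, P(D|F2) = 1/20
P(F3) = 2/5, P(D|F3) = 1/20
P(D) = P(D|F1)P(F1) + P(D|F2)P(F2) + P(D|F3)P(F3)
     = \frac{47}{1000}
P(F3|D) = P(D|F3)P(F3) / P(D)
= \frac{20}{47}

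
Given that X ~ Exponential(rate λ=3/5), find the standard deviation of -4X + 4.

For X ~ Exponential(rate λ=3/5):
Var(X) = \frac{25}{9}
SD(X) = √(Var(X)) = √(\frac{25}{9}) = \frac{5}{3}
SD(-4X + 4) = |-4| × SD(X) = 4 × \frac{5}{3} = \frac{20}{3}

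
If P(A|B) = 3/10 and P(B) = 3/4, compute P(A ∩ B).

By definition, P(A|B) = P(A ∩ B) / P(B)
So P(A ∩ B) = P(A|B) × P(B)
= 3/10 × 3/4
= 9/40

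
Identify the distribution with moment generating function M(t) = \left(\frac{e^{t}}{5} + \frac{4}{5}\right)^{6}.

The MGF M(t) = \left(\frac{e^{t}}{5} + \frac{4}{5}\right)^{6} is the standard form for the Binomial distribution.
Comparing with the known MGF formula identifies: Binomial(n=6, p=1/5)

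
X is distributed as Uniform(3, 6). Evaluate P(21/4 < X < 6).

P(21/4 < X < 6) = ∫_{21/4}^{6} f(x) dx
where f(x) = \frac{1}{3}
= \frac{1}{4}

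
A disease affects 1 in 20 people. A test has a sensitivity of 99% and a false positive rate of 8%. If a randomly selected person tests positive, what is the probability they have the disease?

Let D = the rare event, + = positive/flagged.
P(D) = 1/20
P(+|D) = 99/100
P(+|D') = 8/100 = 2/25
P(+) = P(+|D)P(D) + P(+|D')P(D')
     = \frac{99}{100} × \frac{1}{20} + \frac{2}{25} × \frac{19}{20}
     = \frac{251}{2000}
P(D|+) = P(+|D)P(D)/P(+) = \frac{99}{251}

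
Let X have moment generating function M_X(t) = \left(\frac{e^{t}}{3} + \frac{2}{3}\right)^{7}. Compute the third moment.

To find E[X^3], compute M^(3)(0):
M^(1)(t) = \frac{7 \left(\frac{e^{t}}{3} + \frac{2}{3}\right)^{6} e^{t}}{3}
M^(2)(t) = \frac{7 \left(\frac{e^{t}}{3} + \frac{2}{3}\right)^{6} e^{t}}{3} + \frac{14 \left(\frac{e^{t}}{3} + \frac{2}{3}\right)^{5} e^{2 t}}{3}
M^(3)(t) = \frac{7 \left(\frac{e^{t}}{3} + \frac{2}{3}\right)^{6} e^{t}}{3} + 14 \left(\frac{e^{t}}{3} + \frac{2}{3}\right)^{5} e^{2 t} + \frac{70 \left(\frac{e^{t}}{3} + \frac{2}{3}\right)^{4} e^{3 t}}{9}
M^(3)(0) = \frac{217}{9}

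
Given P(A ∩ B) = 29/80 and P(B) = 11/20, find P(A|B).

P(A|B) = P(A ∩ B) / P(B)
= (29/80) / (11/20)
= 29/44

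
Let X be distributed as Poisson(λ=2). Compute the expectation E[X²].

Using the identity E[X²] = Var(X) + (E[X])²:
E[X] = 2
Var(X) = 2
E[X²] = 2 + (2)²
= 6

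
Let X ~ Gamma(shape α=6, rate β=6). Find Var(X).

For X ~ Gamma(shape α=6, rate β=6):
Var(X) = \frac{1}{6}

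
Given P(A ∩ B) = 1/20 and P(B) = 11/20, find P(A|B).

P(A|B) = P(A ∩ B) / P(B)
= (1/20) / (11/20)
= 1/11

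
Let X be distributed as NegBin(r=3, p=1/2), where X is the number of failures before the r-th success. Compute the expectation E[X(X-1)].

E[X(X-1)] = E[X² - X] = E[X²] - E[X]
E[X] = 3
E[X²] = Var(X) + (E[X])² = 6 + (3)² = 15
E[X(X-1)] = 15 - 3 = 12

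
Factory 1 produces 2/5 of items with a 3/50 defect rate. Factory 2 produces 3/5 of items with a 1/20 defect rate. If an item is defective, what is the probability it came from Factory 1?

Using Bayes' theorem:
P(F1) = 2/5, P(D|F1) = 3/50
P(F2) = 3/5, P(D|F2) = 1/20
P(D) = P(D|F1)P(F1) + P(D|F2)P(F2)
     = \frac{27}{500}
P(F1|D) = P(D|F1)P(F1) / P(D)
= \frac{4}{9}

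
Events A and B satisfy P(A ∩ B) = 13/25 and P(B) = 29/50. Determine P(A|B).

P(A|B) = P(A ∩ B) / P(B)
= (13/25) / (29/50)
= 26/29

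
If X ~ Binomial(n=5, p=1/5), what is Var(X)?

For X ~ Binomial(n=5, p=1/5):
Var(X) = \frac{4}{5}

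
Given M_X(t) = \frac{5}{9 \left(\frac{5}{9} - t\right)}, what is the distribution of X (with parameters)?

The MGF M(t) = \frac{5}{9 \left(\frac{5}{9} - t\right)} is the standard form for the Exponential distribution.
Comparing with the known MGF formula identifies: Exponential(rate λ=5/9)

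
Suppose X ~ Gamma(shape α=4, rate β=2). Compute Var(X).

For X ~ Gamma(shape α=4, rate β=2):
Var(X) = 1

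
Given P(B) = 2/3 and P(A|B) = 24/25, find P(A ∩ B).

By definition, P(A|B) = P(A ∩ B) / P(B)
So P(A ∩ B) = P(A|B) × P(B)
= 24/25 × 2/3
= 16/25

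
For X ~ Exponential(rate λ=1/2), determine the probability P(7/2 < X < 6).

P(7/2 < X < 6) = ∫_{7/2}^{6} f(x) dx
where f(x) = \frac{e^{- \frac{x}{2}}}{2}
= - \frac{1}{e^{3}} + e^{- \frac{7}{4}}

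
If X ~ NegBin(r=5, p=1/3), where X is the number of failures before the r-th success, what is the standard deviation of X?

For X ~ NegBin(r=5, p=1/3), where X is the number of failures before the r-th success:
Var(X) = 30
SD(X) = √(Var(X)) = √(30) = \sqrt{30}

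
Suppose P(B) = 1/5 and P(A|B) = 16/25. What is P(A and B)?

By definition, P(A|B) = P(A ∩ B) / P(B)
So P(A ∩ B) = P(A|B) × P(B)
= 16/25 × 1/5
= 16/125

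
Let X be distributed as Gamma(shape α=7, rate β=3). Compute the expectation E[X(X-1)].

E[X(X-1)] = E[X² - X] = E[X²] - E[X]
E[X] = \frac{7}{3}
E[X²] = Var(X) + (E[X])² = \frac{7}{9} + (\frac{7}{3})² = \frac{56}{9}
E[X(X-1)] = \frac{56}{9} - \frac{7}{3} = \frac{35}{9}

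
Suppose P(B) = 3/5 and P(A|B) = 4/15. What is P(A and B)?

By definition, P(A|B) = P(A ∩ B) / P(B)
So P(A ∩ B) = P(A|B) × P(B)
= 4/15 × 3/5
= 4/25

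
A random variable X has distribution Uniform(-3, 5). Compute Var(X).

For X ~ Uniform(-3, 5):
Var(X) = \frac{16}{3}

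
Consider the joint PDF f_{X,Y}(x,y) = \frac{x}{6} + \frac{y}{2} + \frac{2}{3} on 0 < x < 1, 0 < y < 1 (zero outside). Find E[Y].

E[Y] = ∫_0^1 ∫_0^1 y × f(x,y) dx dy
= \frac{13}{24}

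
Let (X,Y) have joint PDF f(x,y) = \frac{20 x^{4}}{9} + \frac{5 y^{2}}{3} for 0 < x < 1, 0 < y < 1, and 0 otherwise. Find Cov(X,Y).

E[XY] = ∫∫ xy × f(x,y) dx dy = \frac{85}{216}
E[X] = \frac{35}{54}
E[Y] = \frac{23}{36}
Cov(X,Y) = E[XY] - E[X]E[Y] = - \frac{5}{243}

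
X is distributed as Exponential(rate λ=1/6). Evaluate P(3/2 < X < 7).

P(3/2 < X < 7) = ∫_{3/2}^{7} f(x) dx
where f(x) = \frac{e^{- \frac{x}{6}}}{6}
= - \frac{1}{e^{\frac{7}{6}}} + e^{- \frac{1}{4}}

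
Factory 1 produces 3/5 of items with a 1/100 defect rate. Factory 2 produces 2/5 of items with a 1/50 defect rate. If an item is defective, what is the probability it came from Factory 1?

Using Bayes' theorem:
P(F1) = 3/5, P(D|F1) = 1/100
P(F2) = 2/5, P(D|F2) = 1/50
P(D) = P(D|F1)P(F1) + P(D|F2)P(F2)
     = \frac{7}{500}
P(F1|D) = P(D|F1)P(F1) / P(D)
= \frac{3}{7}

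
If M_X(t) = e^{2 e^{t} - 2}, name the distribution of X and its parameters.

The MGF M(t) = e^{2 e^{t} - 2} is the standard form for the Poisson distribution.
Comparing with the known MGF formula identifies: Poisson(λ=2)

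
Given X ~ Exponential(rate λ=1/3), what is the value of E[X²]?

Using the identity E[X²] = Var(X) + (E[X])²:
E[X] = 3
Var(X) = 9
E[X²] = 9 + (3)²
= 18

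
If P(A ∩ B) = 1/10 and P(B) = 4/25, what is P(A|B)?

P(A|B) = P(A ∩ B) / P(B)
= (1/10) / (4/25)
= 5/8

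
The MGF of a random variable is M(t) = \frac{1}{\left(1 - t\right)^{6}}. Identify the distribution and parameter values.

The MGF M(t) = \frac{1}{\left(1 - t\right)^{6}} is the standard form for the Gamma distribution.
Comparing with the known MGF formula identifies: Gamma(shape α=6, rate β=1)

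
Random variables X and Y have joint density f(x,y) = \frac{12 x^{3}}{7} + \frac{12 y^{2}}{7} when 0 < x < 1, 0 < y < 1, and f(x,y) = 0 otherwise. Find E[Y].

E[Y] = ∫_0^1 ∫_0^1 y × f(x,y) dx dy
= \frac{9}{14}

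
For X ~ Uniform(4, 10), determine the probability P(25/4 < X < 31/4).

P(25/4 < X < 31/4) = ∫_{25/4}^{31/4} f(x) dx
where f(x) = \frac{1}{6}
= \frac{1}{4}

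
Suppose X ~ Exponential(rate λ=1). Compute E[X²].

Using the identity E[X²] = Var(X) + (E[X])²:
E[X] = 1
Var(X) = 1
E[X²] = 1 + (1)²
= 2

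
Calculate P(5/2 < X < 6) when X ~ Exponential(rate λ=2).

P(5/2 < X < 6) = ∫_{5/2}^{6} f(x) dx
where f(x) = 2 e^{- 2 x}
= - \frac{1 - e^{7}}{e^{12}}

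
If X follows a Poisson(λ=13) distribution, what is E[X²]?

Using the identity E[X²] = Var(X) + (E[X])²:
E[X] = 13
Var(X) = 13
E[X²] = 13 + (13)²
= 182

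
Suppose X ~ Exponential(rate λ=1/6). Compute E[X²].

Using the identity E[X²] = Var(X) + (E[X])²:
E[X] = 6
Var(X) = 36
E[X²] = 36 + (6)²
= 72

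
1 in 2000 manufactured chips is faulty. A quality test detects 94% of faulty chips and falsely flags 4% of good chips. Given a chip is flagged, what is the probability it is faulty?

Let D = the rare event, + = positive/flagged.
P(D) = 1/2000
P(+|D) = 94/100 = 47/50
P(+|D') = 4/100 = 1/25
P(+) = P(+|D)P(D) + P(+|D')P(D')
     = \frac{47}{50} × \frac{1}{2000} + \frac{1}{25} × \frac{1999}{2000}
     = \frac{809}{20000}
P(D|+) = P(+|D)P(D)/P(+) = \frac{47}{4045}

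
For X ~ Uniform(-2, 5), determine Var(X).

For X ~ Uniform(-2, 5):
Var(X) = \frac{49}{12}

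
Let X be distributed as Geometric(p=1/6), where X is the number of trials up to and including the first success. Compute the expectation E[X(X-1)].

E[X(X-1)] = E[X² - X] = E[X²] - E[X]
E[X] = 6
E[X²] = Var(X) + (E[X])² = 30 + (6)² = 66
E[X(X-1)] = 66 - 6 = 60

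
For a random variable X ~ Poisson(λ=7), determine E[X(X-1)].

E[X(X-1)] = E[X² - X] = E[X²] - E[X]
E[X] = 7
E[X²] = Var(X) + (E[X])² = 7 + (7)² = 56
E[X(X-1)] = 56 - 7 = 49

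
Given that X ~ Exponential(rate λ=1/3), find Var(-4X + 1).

For X ~ Exponential(rate λ=1/3):
Var(X) = 9
Var(-4X + 1) = (-4)² × Var(X) = 16 × 9 = 144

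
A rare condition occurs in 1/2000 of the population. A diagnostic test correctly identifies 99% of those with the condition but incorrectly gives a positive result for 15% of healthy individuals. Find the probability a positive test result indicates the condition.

Let D = the rare event, + = positive/flagged.
P(D) = 1/2000
P(+|D) = 99/100
P(+|D') = 15/100 = 3/20
P(+) = P(+|D)P(D) + P(+|D')P(D')
     = \frac{99}{100} × \frac{1}{2000} + \frac{3}{20} × \frac{1999}{2000}
     = \frac{7521}{50000}
P(D|+) = P(+|D)P(D)/P(+) = \frac{33}{10028}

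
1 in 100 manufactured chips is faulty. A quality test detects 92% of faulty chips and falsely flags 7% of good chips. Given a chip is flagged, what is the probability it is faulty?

Let D = the rare event, + = positive/flagged.
P(D) = 1/100
P(+|D) = 92/100 = 23/25
P(+|D') = 7/100
P(+) = P(+|D)P(D) + P(+|D')P(D')
     = \frac{23}{25} × \frac{1}{100} + \frac{7}{100} × \frac{99}{100}
     = \frac{157}{2000}
P(D|+) = P(+|D)P(D)/P(+) = \frac{92}{785}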